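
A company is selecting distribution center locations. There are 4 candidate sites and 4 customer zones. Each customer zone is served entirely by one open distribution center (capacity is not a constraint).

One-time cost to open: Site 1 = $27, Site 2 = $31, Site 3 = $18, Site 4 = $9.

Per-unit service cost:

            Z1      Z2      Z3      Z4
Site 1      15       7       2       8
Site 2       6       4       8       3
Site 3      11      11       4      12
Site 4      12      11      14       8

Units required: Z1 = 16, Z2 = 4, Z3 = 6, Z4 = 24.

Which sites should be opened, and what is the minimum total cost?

Open Site 1 and Site 2; minimum total cost 254.

For any fixed open set, each customer zone goes to its cheapest open site; total = fixed + service.
{Site 1, Site 2}: Z1→Site 2 6·16=96, Z2→Site 2 4·4=16, Z3→Site 1 2·6=12, Z4→Site 2 3·24=72. Service 196; fixed 58; total 254.
{Site 2, Site 3}: service 208 + fixed 49 = 257
{Site 1, Site 2, Site 4}: Z1→Site 2 6·16=96, Z2→Site 2 4·4=16, Z3→Site 1 2·6=12, Z4→Site 2 3·24=72. Service 196; fixed 67; total 263.
{Site 1, Site 2, Site 3, Site 4}: service 196 + fixed 85 = 281
(All 15 nonempty subsets were checked; Site 1 and Site 2 is lowest.)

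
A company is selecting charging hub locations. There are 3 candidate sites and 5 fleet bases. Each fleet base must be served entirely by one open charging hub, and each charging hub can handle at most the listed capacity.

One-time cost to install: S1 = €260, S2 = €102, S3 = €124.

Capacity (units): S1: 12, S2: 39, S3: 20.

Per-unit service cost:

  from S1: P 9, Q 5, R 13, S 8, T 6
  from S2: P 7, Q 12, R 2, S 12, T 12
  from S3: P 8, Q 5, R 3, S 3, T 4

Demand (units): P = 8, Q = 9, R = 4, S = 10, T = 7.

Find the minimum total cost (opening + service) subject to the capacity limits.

Open {S2, S3}: P→S2 7·8=56, Q→S3 5·9=45, R→S2 2·4=8, S→S3 3·10=30, T→S2 12·7=84.
Loads: S2 carries 19/39, S3 carries 19/20. Service 223; fixed 226; total 449.
Next best feasible plan costs 456.

Minimum total cost: 449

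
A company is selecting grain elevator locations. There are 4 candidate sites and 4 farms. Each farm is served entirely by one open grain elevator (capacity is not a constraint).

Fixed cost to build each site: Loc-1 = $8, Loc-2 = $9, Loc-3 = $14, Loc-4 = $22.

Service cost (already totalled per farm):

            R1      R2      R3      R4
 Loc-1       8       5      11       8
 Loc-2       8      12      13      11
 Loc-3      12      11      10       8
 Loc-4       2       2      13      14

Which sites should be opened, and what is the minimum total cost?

Open Loc-1 only; minimum total cost 40.

For any fixed open set, each farm goes to its cheapest open site; total = fixed + service.
{Loc-1}: R1→Loc-1 8, R2→Loc-1 5, R3→Loc-1 11, R4→Loc-1 8. Service 32; fixed 8; total 40.
{Loc-1, Loc-2}: service 32 + fixed 17 = 49
{Loc-1, Loc-3}: R1→Loc-1 8, R2→Loc-1 5, R3→Loc-3 10, R4→Loc-1 8. Service 31; fixed 22; total 53.
{Loc-1, Loc-2, Loc-3, Loc-4}: service 22 + fixed 53 = 75
No other subset beats 40.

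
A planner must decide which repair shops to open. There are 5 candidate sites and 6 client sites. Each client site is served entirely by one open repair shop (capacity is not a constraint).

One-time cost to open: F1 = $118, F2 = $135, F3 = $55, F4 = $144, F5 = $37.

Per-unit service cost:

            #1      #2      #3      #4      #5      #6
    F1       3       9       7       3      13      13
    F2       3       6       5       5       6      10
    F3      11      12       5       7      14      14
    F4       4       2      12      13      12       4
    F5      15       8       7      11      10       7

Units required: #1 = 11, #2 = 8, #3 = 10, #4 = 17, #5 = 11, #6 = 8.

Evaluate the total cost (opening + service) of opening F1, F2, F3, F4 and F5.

Each client site is assigned to its cheapest site among the open ones.
{F1, F2, F3, F4, F5}: #1→F1 3·11=33, #2→F4 2·8=16, #3→F2 5·10=50, #4→F1 3·17=51, #5→F2 6·11=66, #6→F4 4·8=32. Service 248; fixed 489; total 737.

Total cost: 737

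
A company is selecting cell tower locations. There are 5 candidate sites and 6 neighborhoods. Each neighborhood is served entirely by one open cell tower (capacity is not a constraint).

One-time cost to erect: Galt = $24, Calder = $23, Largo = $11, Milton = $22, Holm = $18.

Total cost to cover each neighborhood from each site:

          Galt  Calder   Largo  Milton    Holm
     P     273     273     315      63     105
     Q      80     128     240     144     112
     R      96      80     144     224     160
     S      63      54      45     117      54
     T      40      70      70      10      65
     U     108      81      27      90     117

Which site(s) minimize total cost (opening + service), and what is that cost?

For any fixed open set, each neighborhood goes to its cheapest open site; total = fixed + service.
{Galt, Largo, Milton}: P→Milton 63, Q→Galt 80, R→Galt 96, S→Largo 45, T→Milton 10, U→Largo 27. Service 321; fixed 57; total 378.
{Galt, Calder, Largo, Milton}: service 305 + fixed 80 = 385
{Galt, Largo, Milton, Holm}: P→Milton 63, Q→Galt 80, R→Galt 96, S→Largo 45, T→Milton 10, U→Largo 27. Service 321; fixed 75; total 396.
{Galt, Calder, Largo, Milton, Holm}: service 305 + fixed 98 = 403
No other subset beats 378.

Open Galt, Largo and Milton; minimum total cost 378.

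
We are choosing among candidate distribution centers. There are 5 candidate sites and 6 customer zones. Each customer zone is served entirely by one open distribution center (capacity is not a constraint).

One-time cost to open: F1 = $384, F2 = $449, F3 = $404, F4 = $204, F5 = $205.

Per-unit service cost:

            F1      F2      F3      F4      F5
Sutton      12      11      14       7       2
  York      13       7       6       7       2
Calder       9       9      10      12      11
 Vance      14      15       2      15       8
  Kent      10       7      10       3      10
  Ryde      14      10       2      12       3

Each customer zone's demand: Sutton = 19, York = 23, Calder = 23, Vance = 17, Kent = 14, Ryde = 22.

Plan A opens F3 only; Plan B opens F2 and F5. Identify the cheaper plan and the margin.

Plan A: {F3}: Sutton→F3 14·19=266, York→F3 6·23=138, Calder→F3 10·23=230, Vance→F3 2·17=34, Kent→F3 10·14=140, Ryde→F3 2·22=44. Service 852; fixed 404; total 1256.
Plan B: {F2, F5}: Sutton→F5 2·19=38, York→F5 2·23=46, Calder→F2 9·23=207, Vance→F5 8·17=136, Kent→F2 7·14=98, Ryde→F5 3·22=66. Service 591; fixed 654; total 1245.
Difference: |1256 − 1245| = 11.

Plan B is cheaper by 11.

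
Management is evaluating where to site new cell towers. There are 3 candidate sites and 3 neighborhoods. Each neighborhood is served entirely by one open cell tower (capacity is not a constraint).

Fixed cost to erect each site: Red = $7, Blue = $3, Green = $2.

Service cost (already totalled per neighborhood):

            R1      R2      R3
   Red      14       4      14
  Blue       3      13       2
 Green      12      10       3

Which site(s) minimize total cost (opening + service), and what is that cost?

Open Red and Blue; minimum total cost 19.

For any fixed open set, each neighborhood goes to its cheapest open site; total = fixed + service.
{Red, Blue}: R1→Blue 3, R2→Red 4, R3→Blue 2. Service 9; fixed 10; total 19.
{Blue, Green}: service 15 + fixed 5 = 20
{Red, Blue, Green}: service 9 + fixed 12 = 21
{Green}: service 25 + fixed 2 = 27
No other subset beats 19.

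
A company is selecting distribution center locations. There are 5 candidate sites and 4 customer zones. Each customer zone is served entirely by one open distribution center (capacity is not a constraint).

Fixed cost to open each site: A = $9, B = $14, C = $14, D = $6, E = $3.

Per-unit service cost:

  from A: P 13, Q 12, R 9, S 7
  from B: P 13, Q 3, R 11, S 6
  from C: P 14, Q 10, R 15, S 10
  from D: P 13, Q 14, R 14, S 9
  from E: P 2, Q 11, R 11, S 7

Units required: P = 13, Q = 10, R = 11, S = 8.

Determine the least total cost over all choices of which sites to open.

For any fixed open set, each customer zone goes to its cheapest open site; total = fixed + service.
{A, B, E}: P→E 2·13=26, Q→B 3·10=30, R→A 9·11=99, S→B 6·8=48. Service 203; fixed 26; total 229.
{A, B, D, E}: P→E 2·13=26, Q→B 3·10=30, R→A 9·11=99, S→B 6·8=48. Service 203; fixed 32; total 235.
{B, E}: service 225 + fixed 17 = 242
{A, B, C, D, E}: service 203 + fixed 46 = 249
No other subset beats 229.

Minimum total cost: 229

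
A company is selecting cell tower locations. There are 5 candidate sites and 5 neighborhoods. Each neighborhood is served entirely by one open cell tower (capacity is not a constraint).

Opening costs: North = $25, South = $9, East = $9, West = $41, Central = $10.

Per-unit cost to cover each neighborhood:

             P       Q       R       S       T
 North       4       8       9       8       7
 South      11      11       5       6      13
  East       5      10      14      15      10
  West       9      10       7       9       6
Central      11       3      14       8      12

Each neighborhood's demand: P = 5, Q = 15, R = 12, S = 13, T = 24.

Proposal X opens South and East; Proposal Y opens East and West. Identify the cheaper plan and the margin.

Proposal X: {South, East}: P→East 5·5=25, Q→East 10·15=150, R→South 5·12=60, S→South 6·13=78, T→East 10·24=240. Service 553; fixed 18; total 571.
Proposal Y: {East, West}: P→East 5·5=25, Q→East 10·15=150, R→West 7·12=84, S→West 9·13=117, T→West 6·24=144. Service 520; fixed 50; total 570.
Difference: |571 − 570| = 1.

Proposal Y is cheaper by 1.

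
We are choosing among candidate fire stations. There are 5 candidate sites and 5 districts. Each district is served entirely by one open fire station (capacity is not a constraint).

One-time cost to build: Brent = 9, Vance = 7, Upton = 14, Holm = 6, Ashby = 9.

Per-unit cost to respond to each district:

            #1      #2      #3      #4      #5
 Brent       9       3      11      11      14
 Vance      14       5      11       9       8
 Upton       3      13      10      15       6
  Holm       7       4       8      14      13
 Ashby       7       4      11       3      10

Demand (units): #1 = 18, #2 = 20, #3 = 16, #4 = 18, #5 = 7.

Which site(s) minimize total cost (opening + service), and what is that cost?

For any fixed open set, each district goes to its cheapest open site; total = fixed + service.
{Brent, Upton, Holm, Ashby}: #1→Upton 3·18=54, #2→Brent 3·20=60, #3→Holm 8·16=128, #4→Ashby 3·18=54, #5→Upton 6·7=42. Service 338; fixed 38; total 376.
{Brent, Vance, Upton, Holm, Ashby}: #1→Upton 3·18=54, #2→Brent 3·20=60, #3→Holm 8·16=128, #4→Ashby 3·18=54, #5→Upton 6·7=42. Service 338; fixed 45; total 383.
{Upton, Holm, Ashby}: service 358 + fixed 29 = 387
{Holm}: service 677 + fixed 6 = 683
No other subset beats 376.

Open Brent, Upton, Holm and Ashby; minimum total cost 376.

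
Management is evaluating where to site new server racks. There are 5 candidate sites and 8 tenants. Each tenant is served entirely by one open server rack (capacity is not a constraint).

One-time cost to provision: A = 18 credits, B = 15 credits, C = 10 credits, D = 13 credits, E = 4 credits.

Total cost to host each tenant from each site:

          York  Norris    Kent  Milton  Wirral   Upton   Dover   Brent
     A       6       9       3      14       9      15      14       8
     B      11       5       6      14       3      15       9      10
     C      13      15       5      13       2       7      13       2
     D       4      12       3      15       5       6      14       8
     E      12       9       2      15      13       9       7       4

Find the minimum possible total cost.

For any fixed open set, each tenant goes to its cheapest open site; total = fixed + service.
{C, E}: York→E 12, Norris→E 9, Kent→E 2, Milton→C 13, Wirral→C 2, Upton→C 7, Dover→E 7, Brent→C 2. Service 54; fixed 14; total 68.
{D, E}: service 52 + fixed 17 = 69
{C, D, E}: York→D 4, Norris→E 9, Kent→E 2, Milton→C 13, Wirral→C 2, Upton→D 6, Dover→E 7, Brent→C 2. Service 45; fixed 27; total 72.
{A, B, C, D, E}: service 41 + fixed 60 = 101
No other subset beats 68.

Minimum total cost: 68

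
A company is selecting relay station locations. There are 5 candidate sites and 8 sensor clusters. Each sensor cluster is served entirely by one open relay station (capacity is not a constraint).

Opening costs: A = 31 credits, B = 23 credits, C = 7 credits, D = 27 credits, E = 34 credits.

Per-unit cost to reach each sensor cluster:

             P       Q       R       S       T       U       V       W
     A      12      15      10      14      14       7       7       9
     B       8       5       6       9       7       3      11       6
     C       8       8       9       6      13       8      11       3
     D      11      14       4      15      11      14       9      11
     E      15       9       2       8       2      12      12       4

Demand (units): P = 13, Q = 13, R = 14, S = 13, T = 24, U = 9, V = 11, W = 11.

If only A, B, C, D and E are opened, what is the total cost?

Total cost: 582

Each sensor cluster is assigned to its cheapest site among the open ones.
{A, B, C, D, E}: P→B 8·13=104, Q→B 5·13=65, R→E 2·14=28, S→C 6·13=78, T→E 2·24=48, U→B 3·9=27, V→A 7·11=77, W→C 3·11=33. Service 460; fixed 122; total 582.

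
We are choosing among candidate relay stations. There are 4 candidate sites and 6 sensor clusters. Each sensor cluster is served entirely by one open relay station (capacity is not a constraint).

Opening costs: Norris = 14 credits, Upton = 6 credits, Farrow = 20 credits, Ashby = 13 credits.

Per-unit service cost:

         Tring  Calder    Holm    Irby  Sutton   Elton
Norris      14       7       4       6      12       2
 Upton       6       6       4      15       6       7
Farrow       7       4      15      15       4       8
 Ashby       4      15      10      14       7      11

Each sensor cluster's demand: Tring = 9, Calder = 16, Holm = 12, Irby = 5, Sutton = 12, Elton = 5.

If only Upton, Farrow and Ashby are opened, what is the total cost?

Total cost: 340

Each sensor cluster is assigned to its cheapest site among the open ones.
{Upton, Farrow, Ashby}: Tring→Ashby 4·9=36, Calder→Farrow 4·16=64, Holm→Upton 4·12=48, Irby→Ashby 14·5=70, Sutton→Farrow 4·12=48, Elton→Upton 7·5=35. Service 301; fixed 39; total 340.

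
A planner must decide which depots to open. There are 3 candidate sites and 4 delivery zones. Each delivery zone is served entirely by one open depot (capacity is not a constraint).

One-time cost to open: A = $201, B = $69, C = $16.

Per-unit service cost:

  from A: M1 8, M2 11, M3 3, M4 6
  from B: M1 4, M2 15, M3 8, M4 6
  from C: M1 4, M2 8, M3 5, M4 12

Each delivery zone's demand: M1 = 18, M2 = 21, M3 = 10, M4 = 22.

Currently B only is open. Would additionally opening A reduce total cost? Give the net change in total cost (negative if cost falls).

No — net change +67 (cost rises by 67).

Current service cost with {B}: 599.
Adding A: each delivery zone re-picks its cheapest; new service cost 465, saving 134.
Extra fixed cost: 201. Net change = 201 − 134 = 67.
(Totals: 668 → 735.)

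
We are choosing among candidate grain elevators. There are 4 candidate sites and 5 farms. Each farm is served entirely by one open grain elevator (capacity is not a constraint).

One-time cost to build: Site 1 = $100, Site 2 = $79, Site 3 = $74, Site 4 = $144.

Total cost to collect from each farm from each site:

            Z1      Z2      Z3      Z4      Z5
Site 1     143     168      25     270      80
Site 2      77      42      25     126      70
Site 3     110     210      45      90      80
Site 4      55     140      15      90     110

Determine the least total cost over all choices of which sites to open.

For any fixed open set, each farm goes to its cheapest open site; total = fixed + service.
{Site 2}: Z1→Site 2 77, Z2→Site 2 42, Z3→Site 2 25, Z4→Site 2 126, Z5→Site 2 70. Service 340; fixed 79; total 419.
{Site 2, Site 3}: service 304 + fixed 153 = 457
{Site 2, Site 4}: service 272 + fixed 223 = 495
{Site 1, Site 2, Site 3, Site 4}: service 272 + fixed 397 = 669
No other subset beats 419.

Minimum total cost: 419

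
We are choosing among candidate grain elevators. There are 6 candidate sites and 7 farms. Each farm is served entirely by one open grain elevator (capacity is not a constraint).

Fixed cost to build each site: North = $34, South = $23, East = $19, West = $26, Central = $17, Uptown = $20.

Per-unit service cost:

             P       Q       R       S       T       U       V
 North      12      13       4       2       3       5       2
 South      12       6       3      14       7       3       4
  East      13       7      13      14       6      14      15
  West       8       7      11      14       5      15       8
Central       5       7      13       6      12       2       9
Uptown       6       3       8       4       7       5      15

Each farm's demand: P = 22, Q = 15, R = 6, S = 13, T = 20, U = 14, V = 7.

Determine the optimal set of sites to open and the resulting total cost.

Open North, Central and Uptown; minimum total cost 378.

For any fixed open set, each farm goes to its cheapest open site; total = fixed + service.
{North, Central, Uptown}: P→Central 5·22=110, Q→Uptown 3·15=45, R→North 4·6=24, S→North 2·13=26, T→North 3·20=60, U→Central 2·14=28, V→North 2·7=14. Service 307; fixed 71; total 378.
{North, South, Central, Uptown}: P→Central 5·22=110, Q→Uptown 3·15=45, R→South 3·6=18, S→North 2·13=26, T→North 3·20=60, U→Central 2·14=28, V→North 2·7=14. Service 301; fixed 94; total 395.
{North, East, Central, Uptown}: service 307 + fixed 90 = 397
{North, South, East, West, Central, Uptown}: P→Central 5·22=110, Q→Uptown 3·15=45, R→South 3·6=18, S→North 2·13=26, T→North 3·20=60, U→Central 2·14=28, V→North 2·7=14. Service 301; fixed 139; total 440.
No other subset beats 378.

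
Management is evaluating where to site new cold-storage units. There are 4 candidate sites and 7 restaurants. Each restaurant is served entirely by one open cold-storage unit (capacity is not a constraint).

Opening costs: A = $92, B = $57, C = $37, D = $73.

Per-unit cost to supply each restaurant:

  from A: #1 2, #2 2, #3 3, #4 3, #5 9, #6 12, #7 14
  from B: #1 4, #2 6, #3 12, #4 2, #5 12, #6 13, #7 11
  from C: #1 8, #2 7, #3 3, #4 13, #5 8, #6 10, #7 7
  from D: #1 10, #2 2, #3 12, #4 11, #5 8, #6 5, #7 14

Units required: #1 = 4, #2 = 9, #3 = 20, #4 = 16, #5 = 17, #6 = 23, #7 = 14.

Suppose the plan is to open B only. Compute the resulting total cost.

Each restaurant is assigned to its cheapest site among the open ones.
{B}: #1→B 4·4=16, #2→B 6·9=54, #3→B 12·20=240, #4→B 2·16=32, #5→B 12·17=204, #6→B 13·23=299, #7→B 11·14=154. Service 999; fixed 57; total 1056.

Total cost: 1056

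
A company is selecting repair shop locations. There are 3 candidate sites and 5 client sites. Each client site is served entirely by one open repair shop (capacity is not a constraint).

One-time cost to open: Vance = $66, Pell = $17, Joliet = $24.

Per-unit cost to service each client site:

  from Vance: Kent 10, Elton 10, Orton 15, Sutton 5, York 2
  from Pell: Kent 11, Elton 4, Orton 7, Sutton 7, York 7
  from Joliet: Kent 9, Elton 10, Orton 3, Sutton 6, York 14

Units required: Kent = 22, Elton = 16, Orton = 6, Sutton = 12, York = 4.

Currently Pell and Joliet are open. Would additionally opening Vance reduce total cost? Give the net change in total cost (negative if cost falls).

Current service cost with {Pell, Joliet}: 380.
Adding Vance: each client site re-picks its cheapest; new service cost 348, saving 32.
Extra fixed cost: 66. Net change = 66 − 32 = 34.
(Totals: 421 → 455.)

No — net change +34 (cost rises by 34).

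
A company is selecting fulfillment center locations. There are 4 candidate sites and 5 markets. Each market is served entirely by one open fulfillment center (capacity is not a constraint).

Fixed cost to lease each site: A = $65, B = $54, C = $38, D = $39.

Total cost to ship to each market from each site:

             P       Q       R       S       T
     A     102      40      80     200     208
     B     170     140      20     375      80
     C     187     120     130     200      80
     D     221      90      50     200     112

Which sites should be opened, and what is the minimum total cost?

Open A and B; minimum total cost 561.

For any fixed open set, each market goes to its cheapest open site; total = fixed + service.
{A, B}: P→A 102, Q→A 40, R→B 20, S→A 200, T→B 80. Service 442; fixed 119; total 561.
{A, B, C}: service 442 + fixed 157 = 599
{A, B, D}: service 442 + fixed 158 = 600
{A, B, C, D}: P→A 102, Q→A 40, R→B 20, S→A 200, T→B 80. Service 442; fixed 196; total 638.
No other subset beats 561.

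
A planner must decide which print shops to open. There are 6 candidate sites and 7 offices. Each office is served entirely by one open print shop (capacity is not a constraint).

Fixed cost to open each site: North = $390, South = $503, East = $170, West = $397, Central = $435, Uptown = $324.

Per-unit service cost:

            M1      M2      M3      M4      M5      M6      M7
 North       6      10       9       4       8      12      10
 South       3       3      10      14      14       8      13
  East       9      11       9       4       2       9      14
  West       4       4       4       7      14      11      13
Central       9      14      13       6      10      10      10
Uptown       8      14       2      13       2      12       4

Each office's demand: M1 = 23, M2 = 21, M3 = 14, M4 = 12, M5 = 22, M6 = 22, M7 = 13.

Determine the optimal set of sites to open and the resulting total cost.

Open East only; minimum total cost 1206.

For any fixed open set, each office goes to its cheapest open site; total = fixed + service.
{East}: M1→East 9·23=207, M2→East 11·21=231, M3→East 9·14=126, M4→East 4·12=48, M5→East 2·22=44, M6→East 9·22=198, M7→East 14·13=182. Service 1036; fixed 170; total 1206.
{East, West}: M1→West 4·23=92, M2→West 4·21=84, M3→West 4·14=56, M4→East 4·12=48, M5→East 2·22=44, M6→East 9·22=198, M7→West 13·13=169. Service 691; fixed 567; total 1258.
{East, Uptown}: service 785 + fixed 494 = 1279
{North, South, East, West, Central, Uptown}: M1→South 3·23=69, M2→South 3·21=63, M3→Uptown 2·14=28, M4→North 4·12=48, M5→East 2·22=44, M6→South 8·22=176, M7→Uptown 4·13=52. Service 480; fixed 2219; total 2699.
No other subset beats 1206.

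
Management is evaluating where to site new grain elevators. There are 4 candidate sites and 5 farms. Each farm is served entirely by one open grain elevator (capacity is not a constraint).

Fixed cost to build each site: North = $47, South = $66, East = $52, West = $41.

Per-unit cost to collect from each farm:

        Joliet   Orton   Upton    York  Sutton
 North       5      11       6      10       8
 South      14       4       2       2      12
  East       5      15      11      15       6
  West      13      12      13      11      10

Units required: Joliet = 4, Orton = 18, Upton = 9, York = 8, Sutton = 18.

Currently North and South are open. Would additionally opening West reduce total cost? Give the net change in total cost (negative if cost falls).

Current service cost with {North, South}: 270.
Adding West: each farm re-picks its cheapest; new service cost 270, saving 0.
Extra fixed cost: 41. Net change = 41 − 0 = 41.
(Totals: 383 → 424.)

No — net change +41 (cost rises by 41).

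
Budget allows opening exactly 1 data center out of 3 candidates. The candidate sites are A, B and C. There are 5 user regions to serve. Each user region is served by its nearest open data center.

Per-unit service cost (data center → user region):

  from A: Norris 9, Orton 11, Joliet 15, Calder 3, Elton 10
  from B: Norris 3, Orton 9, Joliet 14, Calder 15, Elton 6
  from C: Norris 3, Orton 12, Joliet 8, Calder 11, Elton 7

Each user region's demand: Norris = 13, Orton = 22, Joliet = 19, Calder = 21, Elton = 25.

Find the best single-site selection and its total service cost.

With exactly 1 open, each user region uses its cheapest among the chosen.
{C}: Norris→C 3·13=39, Orton→C 12·22=264, Joliet→C 8·19=152, Calder→C 11·21=231, Elton→C 7·25=175. Service cost 861.
{A}: service cost 957
{B}: service cost 968
Among all 3 size-1 choices, {C} is lowest.

Choose C only; total service cost 861.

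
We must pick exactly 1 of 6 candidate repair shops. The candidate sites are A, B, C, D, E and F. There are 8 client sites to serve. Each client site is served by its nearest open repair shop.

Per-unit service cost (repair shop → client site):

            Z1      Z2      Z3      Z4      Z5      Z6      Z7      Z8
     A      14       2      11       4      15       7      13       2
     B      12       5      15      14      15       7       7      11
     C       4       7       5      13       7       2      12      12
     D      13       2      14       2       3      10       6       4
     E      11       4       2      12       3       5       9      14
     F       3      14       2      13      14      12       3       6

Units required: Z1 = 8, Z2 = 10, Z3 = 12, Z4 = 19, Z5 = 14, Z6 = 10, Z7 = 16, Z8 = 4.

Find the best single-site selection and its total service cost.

With exactly 1 open, each client site uses its cheapest among the chosen.
{D}: Z1→D 13·8=104, Z2→D 2·10=20, Z3→D 14·12=168, Z4→D 2·19=38, Z5→D 3·14=42, Z6→D 10·10=100, Z7→D 6·16=96, Z8→D 4·4=16. Service cost 584.
{E}: service cost 672
{C}: service cost 767
Among all 6 size-1 choices, {D} is lowest.

Choose D only; total service cost 584.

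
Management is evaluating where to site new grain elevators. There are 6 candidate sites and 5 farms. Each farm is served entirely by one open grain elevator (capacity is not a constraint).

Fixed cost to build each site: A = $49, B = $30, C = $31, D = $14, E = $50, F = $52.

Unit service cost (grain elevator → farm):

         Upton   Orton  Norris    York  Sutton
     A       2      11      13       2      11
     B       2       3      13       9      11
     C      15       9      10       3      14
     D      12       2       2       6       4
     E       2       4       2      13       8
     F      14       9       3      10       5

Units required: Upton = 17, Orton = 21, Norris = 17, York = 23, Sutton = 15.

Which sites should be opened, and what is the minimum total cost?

For any fixed open set, each farm goes to its cheapest open site; total = fixed + service.
{A, D}: Upton→A 2·17=34, Orton→D 2·21=42, Norris→D 2·17=34, York→A 2·23=46, Sutton→D 4·15=60. Service 216; fixed 63; total 279.
{A, B, D}: service 216 + fixed 93 = 309
{A, C, D}: Upton→A 2·17=34, Orton→D 2·21=42, Norris→D 2·17=34, York→A 2·23=46, Sutton→D 4·15=60. Service 216; fixed 94; total 310.
{A, B, C, D, E, F}: service 216 + fixed 226 = 442
No other subset beats 279.

Open A and D; minimum total cost 279.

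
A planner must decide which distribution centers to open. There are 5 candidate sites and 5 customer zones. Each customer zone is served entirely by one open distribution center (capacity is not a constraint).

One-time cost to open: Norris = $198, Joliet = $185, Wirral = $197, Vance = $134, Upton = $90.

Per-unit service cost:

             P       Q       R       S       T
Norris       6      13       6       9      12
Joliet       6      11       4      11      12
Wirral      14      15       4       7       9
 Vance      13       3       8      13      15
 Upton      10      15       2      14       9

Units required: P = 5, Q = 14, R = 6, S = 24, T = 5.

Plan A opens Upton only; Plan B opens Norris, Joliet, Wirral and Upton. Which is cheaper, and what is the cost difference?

Plan A is cheaper by 336.

Plan A: {Upton}: P→Upton 10·5=50, Q→Upton 15·14=210, R→Upton 2·6=12, S→Upton 14·24=336, T→Upton 9·5=45. Service 653; fixed 90; total 743.
Plan B: {Norris, Joliet, Wirral, Upton}: P→Norris 6·5=30, Q→Joliet 11·14=154, R→Upton 2·6=12, S→Wirral 7·24=168, T→Wirral 9·5=45. Service 409; fixed 670; total 1079.
Difference: |743 − 1079| = 336.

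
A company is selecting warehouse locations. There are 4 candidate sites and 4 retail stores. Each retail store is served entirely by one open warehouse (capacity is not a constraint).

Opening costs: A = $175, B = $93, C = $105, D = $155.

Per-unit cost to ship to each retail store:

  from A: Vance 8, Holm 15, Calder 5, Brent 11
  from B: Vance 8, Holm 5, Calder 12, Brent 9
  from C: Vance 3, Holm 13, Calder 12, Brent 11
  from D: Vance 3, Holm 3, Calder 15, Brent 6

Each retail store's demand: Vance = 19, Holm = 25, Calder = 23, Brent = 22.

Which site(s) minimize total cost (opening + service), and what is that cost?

Open A and D; minimum total cost 709.

For any fixed open set, each retail store goes to its cheapest open site; total = fixed + service.
{A, D}: Vance→D 3·19=57, Holm→D 3·25=75, Calder→A 5·23=115, Brent→D 6·22=132. Service 379; fixed 330; total 709.
{D}: Vance→D 3·19=57, Holm→D 3·25=75, Calder→D 15·23=345, Brent→D 6·22=132. Service 609; fixed 155; total 764.
{B, D}: Vance→D 3·19=57, Holm→D 3·25=75, Calder→B 12·23=276, Brent→D 6·22=132. Service 540; fixed 248; total 788.
{A, B, C, D}: Vance→C 3·19=57, Holm→D 3·25=75, Calder→A 5·23=115, Brent→D 6·22=132. Service 379; fixed 528; total 907.
(All 15 nonempty subsets were checked; A and D is lowest.)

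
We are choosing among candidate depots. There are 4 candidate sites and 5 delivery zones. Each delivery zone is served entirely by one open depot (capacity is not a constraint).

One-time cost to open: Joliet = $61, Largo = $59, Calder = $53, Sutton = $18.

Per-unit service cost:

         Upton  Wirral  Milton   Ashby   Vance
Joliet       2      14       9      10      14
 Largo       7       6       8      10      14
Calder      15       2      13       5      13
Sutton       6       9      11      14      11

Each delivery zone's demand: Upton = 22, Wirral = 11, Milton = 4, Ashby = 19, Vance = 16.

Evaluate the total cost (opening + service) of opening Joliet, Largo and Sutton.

Each delivery zone is assigned to its cheapest site among the open ones.
{Joliet, Largo, Sutton}: Upton→Joliet 2·22=44, Wirral→Largo 6·11=66, Milton→Largo 8·4=32, Ashby→Joliet 10·19=190, Vance→Sutton 11·16=176. Service 508; fixed 138; total 646.

Total cost: 646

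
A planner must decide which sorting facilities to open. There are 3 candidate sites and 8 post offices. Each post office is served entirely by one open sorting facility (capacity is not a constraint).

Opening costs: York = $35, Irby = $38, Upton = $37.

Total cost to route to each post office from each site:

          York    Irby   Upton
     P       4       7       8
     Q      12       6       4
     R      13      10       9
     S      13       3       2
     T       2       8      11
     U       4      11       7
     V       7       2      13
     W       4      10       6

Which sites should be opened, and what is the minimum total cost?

Open York only; minimum total cost 94.

For any fixed open set, each post office goes to its cheapest open site; total = fixed + service.
{York}: P→York 4, Q→York 12, R→York 13, S→York 13, T→York 2, U→York 4, V→York 7, W→York 4. Service 59; fixed 35; total 94.
{Irby}: P→Irby 7, Q→Irby 6, R→Irby 10, S→Irby 3, T→Irby 8, U→Irby 11, V→Irby 2, W→Irby 10. Service 57; fixed 38; total 95.
{Upton}: P→Upton 8, Q→Upton 4, R→Upton 9, S→Upton 2, T→Upton 11, U→Upton 7, V→Upton 13, W→Upton 6. Service 60; fixed 37; total 97.
{York, Irby, Upton}: P→York 4, Q→Upton 4, R→Upton 9, S→Upton 2, T→York 2, U→York 4, V→Irby 2, W→York 4. Service 31; fixed 110; total 141.
(All 7 nonempty subsets were checked; York only is lowest.)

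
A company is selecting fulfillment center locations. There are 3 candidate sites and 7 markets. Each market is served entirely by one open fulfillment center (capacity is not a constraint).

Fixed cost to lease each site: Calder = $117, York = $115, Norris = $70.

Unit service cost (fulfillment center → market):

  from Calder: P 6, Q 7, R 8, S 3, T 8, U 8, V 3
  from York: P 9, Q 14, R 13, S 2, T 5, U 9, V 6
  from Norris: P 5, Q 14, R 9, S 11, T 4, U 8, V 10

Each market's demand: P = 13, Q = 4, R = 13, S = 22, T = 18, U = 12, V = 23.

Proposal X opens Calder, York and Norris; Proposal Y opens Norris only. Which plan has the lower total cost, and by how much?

Proposal X is cheaper by 168.

Proposal X: {Calder, York, Norris}: P→Norris 5·13=65, Q→Calder 7·4=28, R→Calder 8·13=104, S→York 2·22=44, T→Norris 4·18=72, U→Calder 8·12=96, V→Calder 3·23=69. Service 478; fixed 302; total 780.
Proposal Y: {Norris}: P→Norris 5·13=65, Q→Norris 14·4=56, R→Norris 9·13=117, S→Norris 11·22=242, T→Norris 4·18=72, U→Norris 8·12=96, V→Norris 10·23=230. Service 878; fixed 70; total 948.
Difference: |780 − 948| = 168.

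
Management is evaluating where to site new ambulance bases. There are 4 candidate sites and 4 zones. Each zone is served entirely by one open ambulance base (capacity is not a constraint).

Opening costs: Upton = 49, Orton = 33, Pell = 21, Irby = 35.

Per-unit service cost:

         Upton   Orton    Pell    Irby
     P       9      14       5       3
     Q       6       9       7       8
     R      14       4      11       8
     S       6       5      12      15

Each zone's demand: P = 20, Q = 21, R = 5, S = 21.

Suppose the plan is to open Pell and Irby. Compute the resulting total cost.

Each zone is assigned to its cheapest site among the open ones.
{Pell, Irby}: P→Irby 3·20=60, Q→Pell 7·21=147, R→Irby 8·5=40, S→Pell 12·21=252. Service 499; fixed 56; total 555.

Total cost: 555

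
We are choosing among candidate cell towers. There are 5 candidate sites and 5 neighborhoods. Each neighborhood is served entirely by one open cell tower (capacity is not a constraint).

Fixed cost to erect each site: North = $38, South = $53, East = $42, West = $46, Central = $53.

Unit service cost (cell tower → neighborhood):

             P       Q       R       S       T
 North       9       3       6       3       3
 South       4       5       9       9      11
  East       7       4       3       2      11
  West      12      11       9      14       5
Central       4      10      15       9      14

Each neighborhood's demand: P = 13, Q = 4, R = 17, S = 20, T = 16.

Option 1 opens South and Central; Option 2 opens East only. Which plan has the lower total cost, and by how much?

Option 1: {South, Central}: P→South 4·13=52, Q→South 5·4=20, R→South 9·17=153, S→South 9·20=180, T→South 11·16=176. Service 581; fixed 106; total 687.
Option 2: {East}: P→East 7·13=91, Q→East 4·4=16, R→East 3·17=51, S→East 2·20=40, T→East 11·16=176. Service 374; fixed 42; total 416.
Difference: |687 − 416| = 271.

Option 2 is cheaper by 271.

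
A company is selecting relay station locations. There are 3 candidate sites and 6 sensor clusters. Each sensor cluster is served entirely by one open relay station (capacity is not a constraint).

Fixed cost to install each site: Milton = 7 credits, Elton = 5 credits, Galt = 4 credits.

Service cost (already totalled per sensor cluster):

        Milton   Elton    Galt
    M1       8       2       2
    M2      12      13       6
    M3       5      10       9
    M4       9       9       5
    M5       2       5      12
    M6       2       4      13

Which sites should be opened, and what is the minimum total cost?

Open Milton and Galt; minimum total cost 33.

For any fixed open set, each sensor cluster goes to its cheapest open site; total = fixed + service.
{Milton, Galt}: M1→Galt 2, M2→Galt 6, M3→Milton 5, M4→Galt 5, M5→Milton 2, M6→Milton 2. Service 22; fixed 11; total 33.
{Milton, Elton, Galt}: M1→Elton 2, M2→Galt 6, M3→Milton 5, M4→Galt 5, M5→Milton 2, M6→Milton 2. Service 22; fixed 16; total 38.
{Elton, Galt}: service 31 + fixed 9 = 40
{Galt}: M1→Galt 2, M2→Galt 6, M3→Galt 9, M4→Galt 5, M5→Galt 12, M6→Galt 13. Service 47; fixed 4; total 51.
(All 7 nonempty subsets were checked; Milton and Galt is lowest.)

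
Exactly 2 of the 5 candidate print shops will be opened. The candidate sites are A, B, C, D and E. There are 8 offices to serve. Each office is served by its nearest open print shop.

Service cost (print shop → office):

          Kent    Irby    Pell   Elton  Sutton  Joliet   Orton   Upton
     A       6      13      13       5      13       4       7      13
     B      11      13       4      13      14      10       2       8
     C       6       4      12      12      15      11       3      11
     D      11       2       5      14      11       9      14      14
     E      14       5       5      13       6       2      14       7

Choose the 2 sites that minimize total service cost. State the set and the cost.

With exactly 2 open, each office uses its cheapest among the chosen.
{A, E}: Kent→A 6, Irby→E 5, Pell→E 5, Elton→A 5, Sutton→E 6, Joliet→E 2, Orton→A 7, Upton→E 7. Service cost 43.
{C, E}: service cost 45
{B, E}: service cost 50
Among all 10 size-2 choices, {A, E} is lowest.

Choose A and E; total service cost 43.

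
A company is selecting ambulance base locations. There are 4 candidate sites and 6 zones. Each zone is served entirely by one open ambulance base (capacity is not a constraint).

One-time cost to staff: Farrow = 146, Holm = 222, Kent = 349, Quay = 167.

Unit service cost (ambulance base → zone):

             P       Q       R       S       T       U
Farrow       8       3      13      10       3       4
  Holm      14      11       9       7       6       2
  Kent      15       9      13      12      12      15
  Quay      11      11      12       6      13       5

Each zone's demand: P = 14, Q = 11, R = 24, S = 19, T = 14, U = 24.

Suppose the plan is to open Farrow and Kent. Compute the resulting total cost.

Each zone is assigned to its cheapest site among the open ones.
{Farrow, Kent}: P→Farrow 8·14=112, Q→Farrow 3·11=33, R→Farrow 13·24=312, S→Farrow 10·19=190, T→Farrow 3·14=42, U→Farrow 4·24=96. Service 785; fixed 495; total 1280.

Total cost: 1280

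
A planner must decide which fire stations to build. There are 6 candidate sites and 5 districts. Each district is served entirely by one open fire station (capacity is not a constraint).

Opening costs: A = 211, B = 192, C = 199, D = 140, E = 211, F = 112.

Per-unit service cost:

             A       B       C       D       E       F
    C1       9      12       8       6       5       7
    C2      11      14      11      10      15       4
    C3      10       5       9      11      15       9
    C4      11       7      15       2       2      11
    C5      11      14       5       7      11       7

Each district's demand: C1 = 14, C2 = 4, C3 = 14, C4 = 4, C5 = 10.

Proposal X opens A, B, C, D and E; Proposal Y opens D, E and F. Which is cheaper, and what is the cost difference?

Proposal Y is cheaper by 438.

Proposal X: {A, B, C, D, E}: C1→E 5·14=70, C2→D 10·4=40, C3→B 5·14=70, C4→D 2·4=8, C5→C 5·10=50. Service 238; fixed 953; total 1191.
Proposal Y: {D, E, F}: C1→E 5·14=70, C2→F 4·4=16, C3→F 9·14=126, C4→D 2·4=8, C5→D 7·10=70. Service 290; fixed 463; total 753.
Difference: |1191 − 753| = 438.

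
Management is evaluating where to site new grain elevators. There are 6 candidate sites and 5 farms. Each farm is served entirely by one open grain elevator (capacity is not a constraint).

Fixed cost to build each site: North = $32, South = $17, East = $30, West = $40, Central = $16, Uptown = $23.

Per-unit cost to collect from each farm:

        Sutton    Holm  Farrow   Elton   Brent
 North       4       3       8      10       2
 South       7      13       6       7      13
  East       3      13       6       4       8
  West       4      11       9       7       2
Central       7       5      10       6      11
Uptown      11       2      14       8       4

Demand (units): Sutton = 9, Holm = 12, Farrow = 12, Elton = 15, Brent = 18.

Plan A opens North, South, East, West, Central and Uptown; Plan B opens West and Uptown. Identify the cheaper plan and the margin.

Plan B is cheaper by 5.

Plan A: {North, South, East, West, Central, Uptown}: Sutton→East 3·9=27, Holm→Uptown 2·12=24, Farrow→South 6·12=72, Elton→East 4·15=60, Brent→North 2·18=36. Service 219; fixed 158; total 377.
Plan B: {West, Uptown}: Sutton→West 4·9=36, Holm→Uptown 2·12=24, Farrow→West 9·12=108, Elton→West 7·15=105, Brent→West 2·18=36. Service 309; fixed 63; total 372.
Difference: |377 − 372| = 5.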